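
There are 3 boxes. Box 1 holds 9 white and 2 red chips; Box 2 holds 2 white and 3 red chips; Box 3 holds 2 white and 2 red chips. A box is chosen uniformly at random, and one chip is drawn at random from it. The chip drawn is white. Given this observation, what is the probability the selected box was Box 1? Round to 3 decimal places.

P(white|Box 1) = 0.8182; P(white|Box 2) = 0.4; P(white|Box 3) = 0.5.
Prior × likelihood for each source: 0.333333·0.8182=0.2727, 0.333333·0.4=0.1333, 0.333333·0.5=0.1667. Summing gives P(white) = 0.57273.
P(Box 1 | white) = 0.2727 / 0.57273 = 0.476.

Posterior probability ≈ 0.476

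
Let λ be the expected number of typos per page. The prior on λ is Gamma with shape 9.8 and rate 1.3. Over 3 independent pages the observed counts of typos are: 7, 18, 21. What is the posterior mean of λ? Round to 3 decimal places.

The Poisson likelihood adds the total count to the shape and the number of exposure periods to the rate. Here ∑xᵢ = 46 and n = 3, so shape 9.8→55.8 and rate 1.3→4.3.
E[λ | data] = 55.8/4.3 = 12.977.

Posterior mean ≈ 12.977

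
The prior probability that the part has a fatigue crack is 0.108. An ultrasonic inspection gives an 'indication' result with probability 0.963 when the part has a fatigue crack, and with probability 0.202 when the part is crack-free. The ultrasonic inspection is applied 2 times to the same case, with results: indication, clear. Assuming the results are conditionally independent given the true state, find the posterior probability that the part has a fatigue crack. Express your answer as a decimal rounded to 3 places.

Posterior P(H) ≈ 0.026

Let H be the event that the part has a fatigue crack; start with P(H) = 0.108. P('indication'|H) = 0.963, P('indication'|¬H) = 0.202.
Update on result 1 ('indication'): P(H) ← 0.963·0.1080 / (0.963·0.1080 + 0.202·0.8920) = 0.10400/0.28419 = 0.3660.
Update on result 2 ('clear'): P(H) ← 0.037·0.3660 / (0.037·0.3660 + 0.798·0.6340) = 0.013541/0.51950 = 0.0261.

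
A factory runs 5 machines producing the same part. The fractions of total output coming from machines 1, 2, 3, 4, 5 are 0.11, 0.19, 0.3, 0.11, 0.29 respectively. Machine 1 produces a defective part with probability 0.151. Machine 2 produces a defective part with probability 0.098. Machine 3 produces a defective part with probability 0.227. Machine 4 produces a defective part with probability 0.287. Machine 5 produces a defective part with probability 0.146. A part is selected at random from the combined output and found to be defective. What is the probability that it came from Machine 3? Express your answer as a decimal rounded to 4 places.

P(defective|M1) = 0.151; P(defective|M2) = 0.098; P(defective|M3) = 0.227; P(defective|M4) = 0.287; P(defective|M5) = 0.146.
Prior × likelihood for each source: 0.11·0.151=0.01661, 0.19·0.098=0.01862, 0.3·0.227=0.06810, 0.11·0.287=0.03157, 0.29·0.146=0.04234. Summing gives P(defective) = 0.17724.
P(Machine 3 | defective) = 0.06810 / 0.17724 = 0.3842.

Posterior probability ≈ 0.3842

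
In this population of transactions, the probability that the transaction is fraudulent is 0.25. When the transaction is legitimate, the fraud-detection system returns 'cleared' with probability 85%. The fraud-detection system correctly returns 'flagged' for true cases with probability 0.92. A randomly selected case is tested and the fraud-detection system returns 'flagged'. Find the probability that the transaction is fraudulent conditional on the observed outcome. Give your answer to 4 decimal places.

P(H | E) ≈ 0.6715

Write H for 'the transaction is fraudulent'. Prior odds H:¬H = 0.25/0.75 = 0.33333. For the 'flagged' outcome, the likelihood ratio is 0.92/0.15 = 6.1333.
Posterior odds = 0.33333 × 6.1333 = 2.0444, so P(H|E) = 2.0444/(1+2.0444) = 0.6715.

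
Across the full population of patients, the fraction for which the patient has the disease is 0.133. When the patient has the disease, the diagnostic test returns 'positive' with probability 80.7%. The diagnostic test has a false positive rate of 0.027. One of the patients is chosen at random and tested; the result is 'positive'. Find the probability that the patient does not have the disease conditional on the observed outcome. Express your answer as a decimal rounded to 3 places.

Let H be the event that the patient has the disease. P(H) = 0.133, so P(¬H) = 0.867. With E the 'positive' result, P(E|H) = 0.807 and P(E|¬H) = 0.027.
P(E) = 0.807·0.133 + 0.027·0.867 = 0.10733 + 0.023409 = 0.13074.
By Bayes' theorem, P(H|E) = 0.10733 / 0.13074 = 0.821. Hence P(¬H|E) = 1 − 0.821 = 0.179.

P(¬H | E) ≈ 0.179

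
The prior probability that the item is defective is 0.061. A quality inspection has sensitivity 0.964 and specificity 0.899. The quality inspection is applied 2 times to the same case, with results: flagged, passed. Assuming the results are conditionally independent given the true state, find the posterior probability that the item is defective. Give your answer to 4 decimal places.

Posterior P(H) ≈ 0.0242

Let H be the event that the item is defective; start with P(H) = 0.061. P('flagged'|H) = 0.964, P('flagged'|¬H) = 0.101.
Update on result 1 ('flagged'): P(H) ← 0.964·0.0610 / (0.964·0.0610 + 0.101·0.9390) = 0.058804/0.15364 = 0.3827.
Update on result 2 ('passed'): P(H) ← 0.036·0.3827 / (0.036·0.3827 + 0.899·0.6173) = 0.013778/0.56870 = 0.0242.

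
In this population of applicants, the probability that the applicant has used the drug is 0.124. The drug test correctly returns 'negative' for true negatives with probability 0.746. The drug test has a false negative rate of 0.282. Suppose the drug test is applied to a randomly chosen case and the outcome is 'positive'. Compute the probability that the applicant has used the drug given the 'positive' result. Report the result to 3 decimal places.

P(H | E) ≈ 0.286

Write H for 'the applicant has used the drug'. Prior odds H:¬H = 0.124/0.876 = 0.14155. For the 'positive' outcome, the likelihood ratio is 0.718/0.254 = 2.8268.
Posterior odds = 0.14155 × 2.8268 = 0.40014, so P(H|E) = 0.40014/(1+0.40014) = 0.286.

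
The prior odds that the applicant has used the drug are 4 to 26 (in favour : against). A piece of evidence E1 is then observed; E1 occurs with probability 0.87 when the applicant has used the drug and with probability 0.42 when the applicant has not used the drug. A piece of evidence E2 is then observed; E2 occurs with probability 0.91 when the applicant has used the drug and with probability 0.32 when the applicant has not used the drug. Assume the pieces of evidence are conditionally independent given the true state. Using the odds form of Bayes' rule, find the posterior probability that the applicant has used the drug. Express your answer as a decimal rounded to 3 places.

Prior odds = 4/26 = 0.15385.
Likelihood ratio for E1 = 0.87/0.42 = 2.0714.
Likelihood ratio for E2 = 0.91/0.32 = 2.8438.
Posterior odds = prior odds × LR₁ × LR₂ = 0.90625.
Posterior probability = odds/(1+odds) = 0.90625/1.9062 = 0.475.

Posterior probability ≈ 0.475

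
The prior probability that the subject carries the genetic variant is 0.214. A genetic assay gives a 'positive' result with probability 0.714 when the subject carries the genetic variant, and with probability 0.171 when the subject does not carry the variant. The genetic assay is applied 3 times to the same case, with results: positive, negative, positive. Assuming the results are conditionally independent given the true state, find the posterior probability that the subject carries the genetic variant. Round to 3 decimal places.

Posterior P(H) ≈ 0.621

With H the event that the subject carries the genetic variant, the joint likelihood of the observed sequence is P(data|H) = 0.714·0.286·0.714 = 0.14580 and P(data|¬H) = 0.171·0.829·0.171 = 0.024241.
Bayes: P(H|data) = 0.214·0.14580 / (0.214·0.14580 + 0.786·0.024241) = 0.031202/0.050255 = 0.6209.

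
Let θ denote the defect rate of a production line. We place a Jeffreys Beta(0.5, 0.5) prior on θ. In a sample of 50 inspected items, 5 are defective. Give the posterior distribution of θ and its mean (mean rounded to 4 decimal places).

Observing 5 successes and 45 failures updates Beta(0.5, 0.5) by adding the success and failure counts to the two shape parameters: α = 0.5+5 = 5.5, β = 0.5+45 = 45.5.
E[θ | data] = 5.5/(5.5+45.5) = 0.1078.

Posterior: Beta(5.5, 45.5); mean ≈ 0.1078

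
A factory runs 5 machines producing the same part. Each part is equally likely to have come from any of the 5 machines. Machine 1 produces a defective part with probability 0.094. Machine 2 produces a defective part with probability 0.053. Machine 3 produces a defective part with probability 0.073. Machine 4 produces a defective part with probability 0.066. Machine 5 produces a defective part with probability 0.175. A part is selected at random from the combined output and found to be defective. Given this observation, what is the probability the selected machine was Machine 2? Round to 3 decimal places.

Posterior probability ≈ 0.115

Tabulate prior·likelihood by source: [1] prior 0.2, lik 0.094, product 0.01880; [2] prior 0.2, lik 0.053, product 0.01060; [3] prior 0.2, lik 0.073, product 0.01460; [4] prior 0.2, lik 0.066, product 0.01320; [5] prior 0.2, lik 0.175, product 0.03500.
Normalizing constant = 0.092200; the posterior for Machine 2 is its product over the sum, 0.01060/0.092200 = 0.115.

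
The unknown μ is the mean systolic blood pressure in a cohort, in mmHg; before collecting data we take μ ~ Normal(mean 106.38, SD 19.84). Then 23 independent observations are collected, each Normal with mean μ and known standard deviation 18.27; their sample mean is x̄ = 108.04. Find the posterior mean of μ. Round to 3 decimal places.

With known σ, the Normal prior is conjugate. Weight on the data is w = (n/σ²)/(n/σ² + 1/τ₀²) = 0.0689050/(0.0689050+0.00254049) = 0.96444.
Posterior mean = w·x̄ + (1−w)·μ₀ = 0.96444·108.04 + 0.035558·106.38 = 107.981.

Posterior mean ≈ 107.981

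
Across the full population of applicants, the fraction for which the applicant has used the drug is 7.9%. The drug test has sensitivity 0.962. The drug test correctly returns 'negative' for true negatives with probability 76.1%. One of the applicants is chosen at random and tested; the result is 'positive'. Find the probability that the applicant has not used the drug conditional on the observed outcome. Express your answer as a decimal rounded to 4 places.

P(¬H | E) ≈ 0.7434

Let H be the event that the applicant has used the drug. P(H) = 0.079, so P(¬H) = 0.921. With E the 'positive' result, P(E|H) = 0.962 and P(E|¬H) = 0.239.
P(E) = 0.962·0.079 + 0.239·0.921 = 0.075998 + 0.22012 = 0.29612.
By Bayes' theorem, P(H|E) = 0.075998 / 0.29612 = 0.2566. Hence P(¬H|E) = 1 − 0.2566 = 0.7434.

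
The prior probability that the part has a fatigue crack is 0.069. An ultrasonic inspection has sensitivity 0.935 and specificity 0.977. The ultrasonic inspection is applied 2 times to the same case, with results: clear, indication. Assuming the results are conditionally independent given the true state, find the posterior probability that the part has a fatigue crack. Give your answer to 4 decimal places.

Let H be the event that the part has a fatigue crack; start with P(H) = 0.069. P('indication'|H) = 0.935, P('indication'|¬H) = 0.023.
Update on result 1 ('clear'): P(H) ← 0.065·0.0690 / (0.065·0.0690 + 0.977·0.9310) = 0.0044850/0.91407 = 0.0049.
Update on result 2 ('indication'): P(H) ← 0.935·0.0049 / (0.935·0.0049 + 0.023·0.9951) = 0.0045877/0.027475 = 0.1670.

Posterior P(H) ≈ 0.1670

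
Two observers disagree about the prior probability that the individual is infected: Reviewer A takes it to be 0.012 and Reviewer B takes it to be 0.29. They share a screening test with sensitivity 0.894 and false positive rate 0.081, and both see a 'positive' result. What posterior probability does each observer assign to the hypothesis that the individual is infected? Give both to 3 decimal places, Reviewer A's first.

P('+'|H) = 0.894, P('+'|¬H) = 0.081.
Reviewer A: numerator 0.894·0.012 = 0.010728; evidence = 0.010728+0.081·0.988 = 0.090756; posterior = 0.118.
Reviewer B: numerator 0.894·0.29 = 0.25926; evidence = 0.25926+0.081·0.71 = 0.31677; posterior = 0.818.

Reviewer A: 0.118; Reviewer B: 0.818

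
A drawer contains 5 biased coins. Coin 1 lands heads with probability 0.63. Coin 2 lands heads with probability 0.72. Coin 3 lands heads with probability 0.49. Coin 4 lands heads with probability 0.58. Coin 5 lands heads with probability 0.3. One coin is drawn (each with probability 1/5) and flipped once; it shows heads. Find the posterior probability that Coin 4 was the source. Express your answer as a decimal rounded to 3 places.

Posterior probability ≈ 0.213

Tabulate prior·likelihood by source: [1] prior 0.2, lik 0.63, product 0.1260; [2] prior 0.2, lik 0.72, product 0.1440; [3] prior 0.2, lik 0.49, product 0.09800; [4] prior 0.2, lik 0.58, product 0.1160; [5] prior 0.2, lik 0.3, product 0.06000.
Normalizing constant = 0.54400; the posterior for Coin 4 is its product over the sum, 0.1160/0.54400 = 0.213.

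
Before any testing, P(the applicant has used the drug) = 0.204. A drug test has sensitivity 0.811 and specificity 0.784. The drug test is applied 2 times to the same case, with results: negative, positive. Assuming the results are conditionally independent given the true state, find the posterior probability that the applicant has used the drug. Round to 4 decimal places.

With H the event that the applicant has used the drug, the joint likelihood of the observed sequence is P(data|H) = 0.189·0.811 = 0.15328 and P(data|¬H) = 0.784·0.216 = 0.16934.
Bayes: P(H|data) = 0.204·0.15328 / (0.204·0.15328 + 0.796·0.16934) = 0.031269/0.16607 = 0.1883.

Posterior P(H) ≈ 0.1883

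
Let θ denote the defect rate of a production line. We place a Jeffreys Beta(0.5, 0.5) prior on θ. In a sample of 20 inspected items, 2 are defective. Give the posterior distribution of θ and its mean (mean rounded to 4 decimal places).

Observing 2 successes and 18 failures updates Beta(0.5, 0.5) by adding the success and failure counts to the two shape parameters: α = 0.5+2 = 2.5, β = 0.5+18 = 18.5.
E[θ | data] = 2.5/(2.5+18.5) = 0.1190.

Posterior: Beta(2.5, 18.5); mean ≈ 0.1190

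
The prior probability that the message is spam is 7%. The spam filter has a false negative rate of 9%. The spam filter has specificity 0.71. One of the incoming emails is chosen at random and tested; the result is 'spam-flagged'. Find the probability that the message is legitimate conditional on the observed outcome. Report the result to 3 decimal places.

P(¬H | E) ≈ 0.809

Write H for 'the message is spam'. Prior odds H:¬H = 0.07/0.93 = 0.075269. For the 'spam-flagged' outcome, the likelihood ratio is 0.91/0.29 = 3.1379.
Posterior odds = 0.075269 × 3.1379 = 0.23619, so P(H|E) = 0.23619/(1+0.23619) = 0.191. Then P(¬H|E) = 1 − 0.191 = 0.809.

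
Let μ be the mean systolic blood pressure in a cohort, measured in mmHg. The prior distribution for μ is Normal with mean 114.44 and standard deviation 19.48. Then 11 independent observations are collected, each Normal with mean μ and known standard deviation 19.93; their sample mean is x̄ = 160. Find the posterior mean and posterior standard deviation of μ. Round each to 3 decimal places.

With known σ, the Normal prior is conjugate. Weight on the data is w = (n/σ²)/(n/σ² + 1/τ₀²) = 0.0276935/(0.0276935+0.00263525) = 0.91311.
Posterior mean = w·x̄ + (1−w)·μ₀ = 0.91311·160 + 0.086890·114.44 = 156.041. Posterior variance = 1/(0.0276935+0.00263525) = 32.9720, so SD = 5.742.

Posterior mean ≈ 156.041; posterior SD ≈ 5.742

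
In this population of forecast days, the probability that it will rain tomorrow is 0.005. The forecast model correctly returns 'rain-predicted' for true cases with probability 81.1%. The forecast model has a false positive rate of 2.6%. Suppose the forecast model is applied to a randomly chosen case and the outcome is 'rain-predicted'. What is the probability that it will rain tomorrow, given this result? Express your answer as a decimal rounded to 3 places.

Let H be the event that it will rain tomorrow. P(H) = 0.005, so P(¬H) = 0.995. With E the 'rain-predicted' result, P(E|H) = 0.811 and P(E|¬H) = 0.026.
P(E) = 0.811·0.005 + 0.026·0.995 = 0.0040550 + 0.025870 = 0.029925.
By Bayes' theorem, P(H|E) = 0.0040550 / 0.029925 = 0.136.

P(H | E) ≈ 0.136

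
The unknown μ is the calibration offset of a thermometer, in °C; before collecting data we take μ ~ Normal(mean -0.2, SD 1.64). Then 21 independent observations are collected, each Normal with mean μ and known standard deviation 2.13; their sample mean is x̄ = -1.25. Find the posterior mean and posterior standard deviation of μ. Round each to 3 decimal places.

Posterior mean ≈ -1.172; posterior SD ≈ 0.447

With known σ, the Normal prior is conjugate. Weight on the data is w = (n/σ²)/(n/σ² + 1/τ₀²) = 4.62871/(4.62871+0.371802) = 0.92565.
Posterior mean = w·x̄ + (1−w)·μ₀ = 0.92565·-1.25 + 0.074353·-0.2 = -1.172. Posterior variance = 1/(4.62871+0.371802) = 0.199979, so SD = 0.447.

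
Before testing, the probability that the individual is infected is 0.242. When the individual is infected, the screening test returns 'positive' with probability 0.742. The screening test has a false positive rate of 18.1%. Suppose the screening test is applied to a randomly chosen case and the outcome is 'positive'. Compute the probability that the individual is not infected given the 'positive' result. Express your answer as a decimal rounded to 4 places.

P(¬H | E) ≈ 0.4331

Let H be the event that the individual is infected. P(H) = 0.242, so P(¬H) = 0.758. With E the 'positive' result, P(E|H) = 0.742 and P(E|¬H) = 0.181.
P(E) = 0.742·0.242 + 0.181·0.758 = 0.17956 + 0.13720 = 0.31676.
By Bayes' theorem, P(H|E) = 0.17956 / 0.31676 = 0.5669. Hence P(¬H|E) = 1 − 0.5669 = 0.4331.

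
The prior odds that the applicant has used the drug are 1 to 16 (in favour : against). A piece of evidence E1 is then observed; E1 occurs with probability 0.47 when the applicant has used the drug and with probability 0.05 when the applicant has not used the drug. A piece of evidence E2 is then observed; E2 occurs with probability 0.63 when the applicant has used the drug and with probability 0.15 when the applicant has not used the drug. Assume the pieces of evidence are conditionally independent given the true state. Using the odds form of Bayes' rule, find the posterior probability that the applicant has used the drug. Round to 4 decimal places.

Prior odds = 1/16 = 0.062500.
Likelihood ratio for E1 = 0.47/0.05 = 9.4000.
Likelihood ratio for E2 = 0.63/0.15 = 4.2000.
Posterior odds = prior odds × LR₁ × LR₂ = 2.4675.
Posterior probability = odds/(1+odds) = 2.4675/3.4675 = 0.7116.

Posterior probability ≈ 0.7116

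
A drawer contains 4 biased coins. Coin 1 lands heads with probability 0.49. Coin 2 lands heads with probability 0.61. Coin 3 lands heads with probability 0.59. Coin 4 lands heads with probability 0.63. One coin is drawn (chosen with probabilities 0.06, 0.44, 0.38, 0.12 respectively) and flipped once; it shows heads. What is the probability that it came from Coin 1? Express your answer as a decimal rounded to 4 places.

Tabulate prior·likelihood by source: [1] prior 0.06, lik 0.49, product 0.02940; [2] prior 0.44, lik 0.61, product 0.2684; [3] prior 0.38, lik 0.59, product 0.2242; [4] prior 0.12, lik 0.63, product 0.07560.
Normalizing constant = 0.59760; the posterior for Coin 1 is its product over the sum, 0.02940/0.59760 = 0.0492.

Posterior probability ≈ 0.0492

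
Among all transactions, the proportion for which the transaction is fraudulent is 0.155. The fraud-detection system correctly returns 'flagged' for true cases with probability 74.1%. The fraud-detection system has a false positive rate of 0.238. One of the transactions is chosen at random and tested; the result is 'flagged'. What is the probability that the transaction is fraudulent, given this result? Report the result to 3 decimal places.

Let H be the event that the transaction is fraudulent. P(H) = 0.155, so P(¬H) = 0.845. With E the 'flagged' result, P(E|H) = 0.741 and P(E|¬H) = 0.238.
P(E) = 0.741·0.155 + 0.238·0.845 = 0.11485 + 0.20111 = 0.31596.
By Bayes' theorem, P(H|E) = 0.11485 / 0.31596 = 0.364.

P(H | E) ≈ 0.364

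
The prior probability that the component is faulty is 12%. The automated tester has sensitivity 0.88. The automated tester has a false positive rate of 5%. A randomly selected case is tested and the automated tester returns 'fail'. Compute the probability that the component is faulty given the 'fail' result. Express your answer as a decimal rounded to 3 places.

Write H for 'the component is faulty'. Prior odds H:¬H = 0.12/0.88 = 0.13636. For the 'fail' outcome, the likelihood ratio is 0.88/0.05 = 17.600.
Posterior odds = 0.13636 × 17.600 = 2.4000, so P(H|E) = 2.4000/(1+2.4000) = 0.706.

P(H | E) ≈ 0.706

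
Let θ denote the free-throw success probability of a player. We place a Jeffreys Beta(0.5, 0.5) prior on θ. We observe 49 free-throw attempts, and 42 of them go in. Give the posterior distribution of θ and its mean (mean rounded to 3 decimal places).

Observing 42 successes and 7 failures updates Beta(0.5, 0.5) by adding the success and failure counts to the two shape parameters: α = 0.5+42 = 42.5, β = 0.5+7 = 7.5.
Posterior mean = α/(α+β) = 42.5/50 = 0.850.

Posterior: Beta(42.5, 7.5); mean ≈ 0.850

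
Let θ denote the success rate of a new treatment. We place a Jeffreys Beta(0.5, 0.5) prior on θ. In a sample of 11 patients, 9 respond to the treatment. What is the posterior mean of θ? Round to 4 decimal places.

The binomial likelihood is conjugate to the Beta prior: with 9 successes and 2 failures, the posterior is Beta(0.5+9, 0.5+2) = Beta(9.5, 2.5).
Posterior mean = α/(α+β) = 9.5/12 = 0.7917.

Posterior mean ≈ 0.7917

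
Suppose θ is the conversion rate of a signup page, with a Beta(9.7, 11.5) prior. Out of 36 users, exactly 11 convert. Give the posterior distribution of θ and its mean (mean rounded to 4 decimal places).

Posterior: Beta(20.7, 36.5); mean ≈ 0.3619

The binomial likelihood is conjugate to the Beta prior: with 11 successes and 25 failures, the posterior is Beta(9.7+11, 11.5+25) = Beta(20.7, 36.5).
E[θ | data] = 20.7/(20.7+36.5) = 0.3619.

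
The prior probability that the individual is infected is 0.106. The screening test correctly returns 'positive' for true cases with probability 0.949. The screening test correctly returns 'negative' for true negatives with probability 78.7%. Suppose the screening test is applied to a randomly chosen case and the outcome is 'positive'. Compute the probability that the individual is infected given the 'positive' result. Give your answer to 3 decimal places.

Let H be the event that the individual is infected. P(H) = 0.106, so P(¬H) = 0.894. With E the 'positive' result, P(E|H) = 0.949 and P(E|¬H) = 0.213.
P(E) = 0.949·0.106 + 0.213·0.894 = 0.10059 + 0.19042 = 0.29102.
By Bayes' theorem, P(H|E) = 0.10059 / 0.29102 = 0.346.

P(H | E) ≈ 0.346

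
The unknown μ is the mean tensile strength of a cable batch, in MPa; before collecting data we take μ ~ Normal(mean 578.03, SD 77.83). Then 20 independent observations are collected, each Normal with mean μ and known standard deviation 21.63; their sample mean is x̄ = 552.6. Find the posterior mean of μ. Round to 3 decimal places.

Prior precision 1/τ₀² = 1/77.83² = 0.00016508; data precision n/σ² = 20/21.63² = 0.0427481.
Posterior precision = 0.00016508 + 0.0427481 = 0.0429132.
Posterior mean = (0.00016508·578.03 + 0.0427481·552.6) / 0.0429132 = 552.698.

Posterior mean ≈ 552.698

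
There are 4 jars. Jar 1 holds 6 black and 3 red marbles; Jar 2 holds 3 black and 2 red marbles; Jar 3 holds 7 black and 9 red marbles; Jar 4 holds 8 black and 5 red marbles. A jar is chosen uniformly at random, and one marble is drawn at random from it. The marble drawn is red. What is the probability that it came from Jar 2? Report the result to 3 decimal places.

P(red|Jar 1) = 0.3333; P(red|Jar 2) = 0.4; P(red|Jar 3) = 0.5625; P(red|Jar 4) = 0.3846.
Prior × likelihood for each source: 0.25·0.3333=0.08333, 0.25·0.4=0.1000, 0.25·0.5625=0.1406, 0.25·0.3846=0.09615. Summing gives P(red) = 0.42011.
P(Jar 2 | red) = 0.1000 / 0.42011 = 0.238.

Posterior probability ≈ 0.238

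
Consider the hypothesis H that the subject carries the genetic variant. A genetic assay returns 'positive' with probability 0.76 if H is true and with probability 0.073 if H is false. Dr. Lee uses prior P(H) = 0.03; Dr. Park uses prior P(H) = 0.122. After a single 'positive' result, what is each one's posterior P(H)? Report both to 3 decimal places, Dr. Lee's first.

Dr. Lee: 0.244; Dr. Park: 0.591

The likelihood ratio for a 'positive' result is 0.76/0.073 = 10.411.
Dr. Lee: prior odds 0.03/0.97 = 0.030928; posterior odds 0.32199; posterior probability 0.244.
Dr. Park: prior odds 0.122/0.878 = 0.13895; posterior odds 1.4466; posterior probability 0.591.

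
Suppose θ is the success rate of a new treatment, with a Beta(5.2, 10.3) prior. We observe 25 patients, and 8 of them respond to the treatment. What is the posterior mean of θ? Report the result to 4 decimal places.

The binomial likelihood is conjugate to the Beta prior: with 8 successes and 17 failures, the posterior is Beta(5.2+8, 10.3+17) = Beta(13.2, 27.3).
E[θ | data] = 13.2/(13.2+27.3) = 0.3259.

Posterior mean ≈ 0.3259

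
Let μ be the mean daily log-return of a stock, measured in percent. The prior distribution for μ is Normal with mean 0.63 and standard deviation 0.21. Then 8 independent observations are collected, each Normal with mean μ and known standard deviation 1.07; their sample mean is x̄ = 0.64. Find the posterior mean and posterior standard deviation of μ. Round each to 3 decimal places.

Prior precision 1/τ₀² = 1/0.21² = 22.6757; data precision n/σ² = 8/1.07² = 6.98751.
Posterior precision = 22.6757 + 6.98751 = 29.6632, giving posterior SD = 1/√29.6632 = 0.184.
Posterior mean = (22.6757·0.63 + 6.98751·0.64) / 29.6632 = 0.632.

Posterior mean ≈ 0.632; posterior SD ≈ 0.184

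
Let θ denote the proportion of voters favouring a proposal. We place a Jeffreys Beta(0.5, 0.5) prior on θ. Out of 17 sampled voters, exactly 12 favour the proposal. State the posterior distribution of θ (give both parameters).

Posterior: Beta(12.5, 5.5)

The binomial likelihood is conjugate to the Beta prior: with 12 successes and 5 failures, the posterior is Beta(0.5+12, 0.5+5) = Beta(12.5, 5.5).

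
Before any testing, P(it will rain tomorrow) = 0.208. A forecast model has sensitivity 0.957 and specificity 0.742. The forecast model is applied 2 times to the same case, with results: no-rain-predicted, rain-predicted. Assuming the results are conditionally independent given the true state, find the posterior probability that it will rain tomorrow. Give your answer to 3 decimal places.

Posterior P(H) ≈ 0.053

With H the event that it will rain tomorrow, the joint likelihood of the observed sequence is P(data|H) = 0.043·0.957 = 0.041151 and P(data|¬H) = 0.742·0.258 = 0.19144.
Bayes: P(H|data) = 0.208·0.041151 / (0.208·0.041151 + 0.792·0.19144) = 0.0085594/0.16018 = 0.0534.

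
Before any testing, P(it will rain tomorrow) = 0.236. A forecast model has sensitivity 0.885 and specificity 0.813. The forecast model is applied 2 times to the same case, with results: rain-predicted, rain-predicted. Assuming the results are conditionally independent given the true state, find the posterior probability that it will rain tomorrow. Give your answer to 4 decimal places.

Posterior P(H) ≈ 0.8737

With H the event that it will rain tomorrow, the joint likelihood of the observed sequence is P(data|H) = 0.885·0.885 = 0.78323 and P(data|¬H) = 0.187·0.187 = 0.034969.
Bayes: P(H|data) = 0.236·0.78323 / (0.236·0.78323 + 0.764·0.034969) = 0.18484/0.21156 = 0.8737.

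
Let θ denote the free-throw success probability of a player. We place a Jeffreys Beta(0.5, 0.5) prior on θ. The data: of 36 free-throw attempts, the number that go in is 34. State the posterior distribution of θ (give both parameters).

Posterior: Beta(34.5, 2.5)

The binomial likelihood is conjugate to the Beta prior: with 34 successes and 2 failures, the posterior is Beta(0.5+34, 0.5+2) = Beta(34.5, 2.5).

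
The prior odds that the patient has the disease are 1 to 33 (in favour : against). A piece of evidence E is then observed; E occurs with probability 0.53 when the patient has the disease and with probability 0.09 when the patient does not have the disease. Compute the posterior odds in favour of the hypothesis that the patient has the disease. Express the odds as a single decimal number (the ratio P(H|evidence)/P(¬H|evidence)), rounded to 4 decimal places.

Prior odds = 1/33 = 0.030303. In log-odds, ln(0.030303) = -3.4965.
Add log likelihood ratio: ln(5.8889) = 1.7731.
Posterior log-odds = -1.7234, so posterior odds = exp(-1.7234) = 0.17845.

Posterior odds ≈ 0.1785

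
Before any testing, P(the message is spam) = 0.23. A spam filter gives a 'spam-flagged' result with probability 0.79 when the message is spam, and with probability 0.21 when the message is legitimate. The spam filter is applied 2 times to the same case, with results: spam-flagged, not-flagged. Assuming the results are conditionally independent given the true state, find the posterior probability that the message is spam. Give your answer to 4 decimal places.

Let H be the event that the message is spam; start with P(H) = 0.23. P('spam-flagged'|H) = 0.79, P('spam-flagged'|¬H) = 0.21.
Update on result 1 ('spam-flagged'): P(H) ← 0.79·0.2300 / (0.79·0.2300 + 0.21·0.7700) = 0.18170/0.34340 = 0.5291.
Update on result 2 ('not-flagged'): P(H) ← 0.21·0.5291 / (0.21·0.5291 + 0.79·0.4709) = 0.11112/0.48311 = 0.2300.

Posterior P(H) ≈ 0.2300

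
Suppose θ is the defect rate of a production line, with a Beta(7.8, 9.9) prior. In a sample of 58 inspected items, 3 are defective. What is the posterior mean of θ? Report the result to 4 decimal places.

Observing 3 successes and 55 failures updates Beta(7.8, 9.9) by adding the success and failure counts to the two shape parameters: α = 7.8+3 = 10.8, β = 9.9+55 = 64.9.
Posterior mean = α/(α+β) = 10.8/75.7 = 0.1427.

Posterior mean ≈ 0.1427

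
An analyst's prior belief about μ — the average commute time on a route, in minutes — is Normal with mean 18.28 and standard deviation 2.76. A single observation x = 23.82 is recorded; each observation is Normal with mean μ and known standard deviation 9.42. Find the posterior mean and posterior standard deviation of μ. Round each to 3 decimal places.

Posterior mean ≈ 18.718; posterior SD ≈ 2.649

With known σ, the Normal prior is conjugate. Weight on the data is w = (n/σ²)/(n/σ² + 1/τ₀²) = 0.0112693/(0.0112693+0.131275) = 0.079058.
Posterior mean = w·x̄ + (1−w)·μ₀ = 0.079058·23.82 + 0.92094·18.28 = 18.718. Posterior variance = 1/(0.0112693+0.131275) = 7.01536, so SD = 2.649.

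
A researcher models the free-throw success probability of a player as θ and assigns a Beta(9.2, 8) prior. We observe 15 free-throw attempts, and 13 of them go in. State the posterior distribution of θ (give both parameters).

The binomial likelihood is conjugate to the Beta prior: with 13 successes and 2 failures, the posterior is Beta(9.2+13, 8+2) = Beta(22.2, 10).

Posterior: Beta(22.2, 10)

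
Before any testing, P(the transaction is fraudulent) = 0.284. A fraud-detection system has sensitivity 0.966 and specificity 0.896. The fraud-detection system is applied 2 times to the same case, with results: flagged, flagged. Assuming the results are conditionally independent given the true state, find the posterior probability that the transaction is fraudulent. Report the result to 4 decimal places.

Let H be the event that the transaction is fraudulent; start with P(H) = 0.284. P('flagged'|H) = 0.966, P('flagged'|¬H) = 0.104.
Update on result 1 ('flagged'): P(H) ← 0.966·0.2840 / (0.966·0.2840 + 0.104·0.7160) = 0.27434/0.34881 = 0.7865.
Update on result 2 ('flagged'): P(H) ← 0.966·0.7865 / (0.966·0.7865 + 0.104·0.2135) = 0.75978/0.78198 = 0.9716.

Posterior P(H) ≈ 0.9716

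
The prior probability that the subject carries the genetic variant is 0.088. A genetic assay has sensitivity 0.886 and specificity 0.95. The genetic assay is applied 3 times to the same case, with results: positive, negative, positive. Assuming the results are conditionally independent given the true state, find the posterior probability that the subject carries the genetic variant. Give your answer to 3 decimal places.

With H the event that the subject carries the genetic variant, the joint likelihood of the observed sequence is P(data|H) = 0.886·0.114·0.886 = 0.089490 and P(data|¬H) = 0.05·0.95·0.05 = 0.0023750.
Bayes: P(H|data) = 0.088·0.089490 / (0.088·0.089490 + 0.912·0.0023750) = 0.0078751/0.010041 = 0.7843.

Posterior P(H) ≈ 0.784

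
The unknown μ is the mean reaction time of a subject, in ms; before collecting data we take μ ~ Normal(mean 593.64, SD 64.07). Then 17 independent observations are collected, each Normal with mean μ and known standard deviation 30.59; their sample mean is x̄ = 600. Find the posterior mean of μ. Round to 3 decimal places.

Prior precision 1/τ₀² = 1/64.07² = 0.00024361; data precision n/σ² = 17/30.59² = 0.0181673.
Posterior precision = 0.00024361 + 0.0181673 = 0.0184109.
Posterior mean = (0.00024361·593.64 + 0.0181673·600) / 0.0184109 = 599.916.

Posterior mean ≈ 599.916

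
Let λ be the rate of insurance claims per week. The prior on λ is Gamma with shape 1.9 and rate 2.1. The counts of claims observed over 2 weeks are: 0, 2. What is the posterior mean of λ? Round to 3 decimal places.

Total count ∑xᵢ = 2 over n = 2 weeks.
Gamma is conjugate to the Poisson likelihood: posterior is Gamma(shape = 1.9+2 = 3.9, rate = 2.1+2 = 4.1).
E[λ | data] = 3.9/4.1 = 0.951.

Posterior mean ≈ 0.951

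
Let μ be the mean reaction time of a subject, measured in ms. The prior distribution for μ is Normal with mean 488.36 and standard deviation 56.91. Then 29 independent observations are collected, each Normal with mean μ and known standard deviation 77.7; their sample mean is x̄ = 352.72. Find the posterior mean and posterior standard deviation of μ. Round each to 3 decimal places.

Posterior mean ≈ 360.912; posterior SD ≈ 13.986

With known σ, the Normal prior is conjugate. Weight on the data is w = (n/σ²)/(n/σ² + 1/τ₀²) = 0.00480348/(0.00480348+0.00030876) = 0.93960.
Posterior mean = w·x̄ + (1−w)·μ₀ = 0.93960·352.72 + 0.060396·488.36 = 360.912. Posterior variance = 1/(0.00480348+0.00030876) = 195.609, so SD = 13.986.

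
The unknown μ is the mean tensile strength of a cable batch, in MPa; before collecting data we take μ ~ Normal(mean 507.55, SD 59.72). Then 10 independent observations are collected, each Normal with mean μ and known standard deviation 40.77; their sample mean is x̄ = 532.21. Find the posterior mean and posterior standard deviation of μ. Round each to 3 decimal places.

Prior precision 1/τ₀² = 1/59.72² = 0.00028039; data precision n/σ² = 10/40.77² = 0.00601615.
Posterior precision = 0.00028039 + 0.00601615 = 0.00629654, giving posterior SD = 1/√0.00629654 = 12.602.
Posterior mean = (0.00028039·507.55 + 0.00601615·532.21) / 0.00629654 = 531.112.

Posterior mean ≈ 531.112; posterior SD ≈ 12.602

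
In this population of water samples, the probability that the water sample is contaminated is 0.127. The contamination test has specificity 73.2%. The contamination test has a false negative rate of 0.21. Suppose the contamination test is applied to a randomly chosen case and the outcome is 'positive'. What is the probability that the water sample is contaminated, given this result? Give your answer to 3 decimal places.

P(H | E) ≈ 0.300

Let H be the event that the water sample is contaminated. P(H) = 0.127, so P(¬H) = 0.873. With E the 'positive' result, P(E|H) = 0.79 and P(E|¬H) = 0.268.
P(E) = 0.79·0.127 + 0.268·0.873 = 0.10033 + 0.23396 = 0.33429.
By Bayes' theorem, P(H|E) = 0.10033 / 0.33429 = 0.300.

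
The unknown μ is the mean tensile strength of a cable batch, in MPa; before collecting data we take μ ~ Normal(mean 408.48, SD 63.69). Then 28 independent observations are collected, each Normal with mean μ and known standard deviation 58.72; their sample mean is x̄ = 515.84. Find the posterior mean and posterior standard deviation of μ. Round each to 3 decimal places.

Prior precision 1/τ₀² = 1/63.69² = 0.00024652; data precision n/σ² = 28/58.72² = 0.00812056.
Posterior precision = 0.00024652 + 0.00812056 = 0.00836708, giving posterior SD = 1/√0.00836708 = 10.932.
Posterior mean = (0.00024652·408.48 + 0.00812056·515.84) / 0.00836708 = 512.677.

Posterior mean ≈ 512.677; posterior SD ≈ 10.932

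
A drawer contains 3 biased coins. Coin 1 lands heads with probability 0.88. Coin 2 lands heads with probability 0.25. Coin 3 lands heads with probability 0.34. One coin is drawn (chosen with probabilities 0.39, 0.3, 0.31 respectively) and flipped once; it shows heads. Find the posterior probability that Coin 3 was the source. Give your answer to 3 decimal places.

P(heads|C1) = 0.88; P(heads|C2) = 0.25; P(heads|C3) = 0.34.
Prior × likelihood for each source: 0.39·0.88=0.3432, 0.3·0.25=0.07500, 0.31·0.34=0.1054. Summing gives P(heads) = 0.52360.
P(Coin 3 | heads) = 0.1054 / 0.52360 = 0.201.

Posterior probability ≈ 0.201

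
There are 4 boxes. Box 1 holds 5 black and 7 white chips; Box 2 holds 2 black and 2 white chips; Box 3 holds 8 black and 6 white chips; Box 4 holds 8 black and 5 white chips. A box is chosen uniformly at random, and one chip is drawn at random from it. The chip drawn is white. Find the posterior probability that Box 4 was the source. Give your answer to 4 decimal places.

Posterior probability ≈ 0.2028

Tabulate prior·likelihood by source: [1] prior 0.25, lik 0.5833, product 0.1458; [2] prior 0.25, lik 0.5, product 0.1250; [3] prior 0.25, lik 0.4286, product 0.1071; [4] prior 0.25, lik 0.3846, product 0.09615.
Normalizing constant = 0.47413; the posterior for Box 4 is its product over the sum, 0.09615/0.47413 = 0.2028.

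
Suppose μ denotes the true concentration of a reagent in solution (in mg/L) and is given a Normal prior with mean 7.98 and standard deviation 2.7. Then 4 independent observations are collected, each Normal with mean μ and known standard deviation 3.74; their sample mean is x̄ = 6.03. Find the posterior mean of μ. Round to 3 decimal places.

With known σ, the Normal prior is conjugate. Weight on the data is w = (n/σ²)/(n/σ² + 1/τ₀²) = 0.285968/(0.285968+0.137174) = 0.67582.
Posterior mean = w·x̄ + (1−w)·μ₀ = 0.67582·6.03 + 0.32418·7.98 = 6.662.

Posterior mean ≈ 6.662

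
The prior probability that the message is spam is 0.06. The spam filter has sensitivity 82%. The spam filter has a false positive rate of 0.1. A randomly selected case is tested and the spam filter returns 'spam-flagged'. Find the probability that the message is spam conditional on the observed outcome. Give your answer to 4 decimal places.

P(H | E) ≈ 0.3436

Write H for 'the message is spam'. Prior odds H:¬H = 0.06/0.94 = 0.063830. For the 'spam-flagged' outcome, the likelihood ratio is 0.82/0.1 = 8.2000.
Posterior odds = 0.063830 × 8.2000 = 0.52340, so P(H|E) = 0.52340/(1+0.52340) = 0.3436.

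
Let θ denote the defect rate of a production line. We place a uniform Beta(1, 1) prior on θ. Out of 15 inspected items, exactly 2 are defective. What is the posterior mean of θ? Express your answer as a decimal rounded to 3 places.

The binomial likelihood is conjugate to the Beta prior: with 2 successes and 13 failures, the posterior is Beta(1+2, 1+13) = Beta(3, 14).
E[θ | data] = 3/(3+14) = 0.176.

Posterior mean ≈ 0.176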